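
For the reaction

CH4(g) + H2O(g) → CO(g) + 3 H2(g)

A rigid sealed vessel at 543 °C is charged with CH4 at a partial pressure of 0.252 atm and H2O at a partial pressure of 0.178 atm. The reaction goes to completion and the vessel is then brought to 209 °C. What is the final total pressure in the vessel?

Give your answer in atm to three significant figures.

Because the vessel is rigid and T is held at 543 °C, work the stoichiometry in partial pressures (P_i = n_iRT/V).
P(H2O) required for 0.252 atm of CH4 = (1/1) × 0.252 = 0.2520 atm; available 0.178 atm, so H2O is limiting.
P(CH4) remaining = 0.252 − (1/1) × 0.178 = 0.07400 atm
P(gaseous products) = (1+3)/1 × 0.178 = 0.7120 atm
P_total at 543 °C = 0.07400 + 0.7120 = 0.7860 atm
Scaling to 209 °C: P = 0.7860 × 482.15/816.15 = 0.4643 atm

0.464 atm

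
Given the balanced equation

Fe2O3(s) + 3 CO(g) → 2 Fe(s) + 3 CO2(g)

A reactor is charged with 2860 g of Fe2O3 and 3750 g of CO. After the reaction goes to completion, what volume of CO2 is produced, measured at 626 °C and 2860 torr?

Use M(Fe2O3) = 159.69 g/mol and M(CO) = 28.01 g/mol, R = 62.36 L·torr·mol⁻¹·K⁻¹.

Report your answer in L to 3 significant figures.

n(Fe2O3) = 2860 / 159.69 = 17.91 mol
n(CO) = 3750 / 28.01 = 133.9 mol
For 17.91 mol Fe2O3, stoichiometry requires (3/1) × 17.91 = 53.73 mol CO; 133.9 mol is available, so Fe2O3 is limiting.
n(CO2) = (3/1) × 17.91 = 53.73 mol
V(CO2) = nRT/P = 53.73 × 62.36 × 899.15 / 2860 = 1053 L

1050 L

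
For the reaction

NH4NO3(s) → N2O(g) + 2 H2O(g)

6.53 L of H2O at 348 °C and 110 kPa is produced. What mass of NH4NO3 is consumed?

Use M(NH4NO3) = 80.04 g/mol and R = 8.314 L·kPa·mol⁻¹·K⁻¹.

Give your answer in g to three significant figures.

n(H2O) = PV/RT = (110 × 6.53) / (8.314 × 621.15) = 0.1391 mol
n(NH4NO3) = (1/2) × 0.1391 = 0.06955 mol
m(NH4NO3) = 0.06955 × 80.04 = 5.567 g

5.57 g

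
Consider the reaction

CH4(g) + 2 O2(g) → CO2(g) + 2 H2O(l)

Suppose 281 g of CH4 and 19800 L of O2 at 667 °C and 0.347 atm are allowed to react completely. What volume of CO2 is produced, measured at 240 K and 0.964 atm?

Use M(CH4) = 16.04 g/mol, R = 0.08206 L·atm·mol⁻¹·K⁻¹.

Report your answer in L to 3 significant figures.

358 L

n(CH4) = 281 / 16.04 = 17.52 mol
n(O2) = PV/RT = (0.347 × 19800) / (0.08206 × 940.15) = 89.06 mol
For 17.52 mol CH4, stoichiometry requires (2/1) × 17.52 = 35.04 mol O2; 89.06 mol is available, so CH4 is limiting.
n(CO2) = (1/1) × 17.52 = 17.52 mol
V(CO2) = nRT/P = 17.52 × 0.08206 × 240 / 0.964 = 357.9 L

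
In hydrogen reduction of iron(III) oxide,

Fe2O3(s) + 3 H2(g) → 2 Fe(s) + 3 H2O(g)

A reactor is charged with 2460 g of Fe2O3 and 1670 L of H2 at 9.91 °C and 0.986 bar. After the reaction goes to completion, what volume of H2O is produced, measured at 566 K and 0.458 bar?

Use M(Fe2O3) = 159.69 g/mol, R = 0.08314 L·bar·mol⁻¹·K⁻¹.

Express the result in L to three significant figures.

n(Fe2O3) = 2460 / 159.69 = 15.40 mol
n(H2) = PV/RT = (0.986 × 1670) / (0.08314 × 283.06) = 69.97 mol
For 15.40 mol Fe2O3, stoichiometry requires (3/1) × 15.40 = 46.20 mol H2; 69.97 mol is available, so Fe2O3 is limiting.
n(H2O) = (3/1) × 15.40 = 46.20 mol
V(H2O) = nRT/P = 46.20 × 0.08314 × 566 / 0.458 = 4747 L

4750 L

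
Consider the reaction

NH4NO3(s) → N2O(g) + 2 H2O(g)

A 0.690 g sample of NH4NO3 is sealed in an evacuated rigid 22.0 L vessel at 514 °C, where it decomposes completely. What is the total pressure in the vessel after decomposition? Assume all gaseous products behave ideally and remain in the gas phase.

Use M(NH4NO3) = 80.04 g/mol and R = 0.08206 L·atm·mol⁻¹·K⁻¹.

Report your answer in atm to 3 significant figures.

0.0759 atm

n(NH4NO3) = 0.690 / 80.04 = 0.008621 mol
n(gas produced) = (3/1) × 0.008621 = 0.02586 mol
P = nRT/V = 0.02586 × 0.08206 × 787.15 / 22.0 = 0.07593 atm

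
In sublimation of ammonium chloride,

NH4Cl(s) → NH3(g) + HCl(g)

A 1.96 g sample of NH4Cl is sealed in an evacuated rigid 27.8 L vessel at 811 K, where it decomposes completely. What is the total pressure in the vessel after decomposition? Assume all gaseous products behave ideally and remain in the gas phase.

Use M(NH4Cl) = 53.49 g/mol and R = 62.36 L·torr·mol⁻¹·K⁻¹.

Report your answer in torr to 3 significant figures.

133 torr

n(NH4Cl) = 1.96 / 53.49 = 0.03664 mol
n(gas produced) = (2/1) × 0.03664 = 0.07328 mol
P = nRT/V = 0.07328 × 62.36 × 811 / 27.8 = 133.3 torr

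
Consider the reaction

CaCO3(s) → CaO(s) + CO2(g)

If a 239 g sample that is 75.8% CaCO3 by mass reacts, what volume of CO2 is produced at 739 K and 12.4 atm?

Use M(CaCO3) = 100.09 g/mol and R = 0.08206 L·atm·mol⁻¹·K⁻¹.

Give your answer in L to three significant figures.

mass of CaCO3 = 239 × 75.8/100 = 181.2 g
n(CaCO3) = 181.2 / 100.09 = 1.810 mol
n(CO2) = (1/1) × 1.810 = 1.810 mol
V = nRT/P = 1.810 × 0.08206 × 739 / 12.4 = 8.852 L

8.85 L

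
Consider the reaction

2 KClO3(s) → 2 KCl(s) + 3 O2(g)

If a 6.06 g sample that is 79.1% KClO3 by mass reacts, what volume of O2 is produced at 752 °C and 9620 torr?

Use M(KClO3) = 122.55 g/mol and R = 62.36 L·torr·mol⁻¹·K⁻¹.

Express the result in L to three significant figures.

0.390 L

mass of KClO3 = 6.06 × 79.1/100 = 4.793 g
n(KClO3) = 4.793 / 122.55 = 0.03911 mol
n(O2) = (3/2) × 0.03911 = 0.05866 mol
V = nRT/P = 0.05866 × 62.36 × 1025.15 / 9620 = 0.3898 L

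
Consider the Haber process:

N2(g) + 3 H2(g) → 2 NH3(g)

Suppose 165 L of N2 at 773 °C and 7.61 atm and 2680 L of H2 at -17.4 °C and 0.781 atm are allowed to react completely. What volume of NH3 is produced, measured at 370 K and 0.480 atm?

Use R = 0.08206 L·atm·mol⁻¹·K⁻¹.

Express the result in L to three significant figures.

1850 L

n(N2) = PV/RT = (7.61 × 165) / (0.08206 × 1046.15) = 14.63 mol
n(H2) = PV/RT = (0.781 × 2680) / (0.08206 × 255.75) = 99.73 mol
For 14.63 mol N2, stoichiometry requires (3/1) × 14.63 = 43.89 mol H2; 99.73 mol is available, so N2 is limiting.
n(NH3) = (2/1) × 14.63 = 29.26 mol
V(NH3) = nRT/P = 29.26 × 0.08206 × 370 / 0.480 = 1851 L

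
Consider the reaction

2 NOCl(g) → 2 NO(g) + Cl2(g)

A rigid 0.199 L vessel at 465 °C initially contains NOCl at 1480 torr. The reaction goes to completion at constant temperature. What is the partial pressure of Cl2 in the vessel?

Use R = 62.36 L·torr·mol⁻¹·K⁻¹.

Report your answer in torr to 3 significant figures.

740 torr

n(NOCl)₀ = PV/RT = (1480 × 0.199) / (62.36 × 738.15) = 0.006398 mol
n(Cl2) = (1/2) × 0.006398 = 0.003199 mol
P(Cl2) = nRT/V = 0.003199 × 62.36 × 738.15 / 0.199 = 740.0 torr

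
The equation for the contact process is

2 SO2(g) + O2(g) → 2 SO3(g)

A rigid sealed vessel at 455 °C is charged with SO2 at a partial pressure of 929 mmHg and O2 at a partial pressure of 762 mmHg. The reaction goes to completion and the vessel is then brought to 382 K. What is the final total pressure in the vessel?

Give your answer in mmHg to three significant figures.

643 mmHg

With V and T fixed, P_i ∝ n_i, so the mole ratios apply directly to partial pressures at 455 °C.
P(O2) required for 929 mmHg of SO2 = (1/2) × 929 = 464.5 mmHg; available 762 mmHg, so SO2 is limiting.
P(O2) remaining = 762 − (1/2) × 929 = 297.5 mmHg
P(gaseous products) = (2)/2 × 929 = 929.0 mmHg
P_total at 455 °C = 297.5 + 929.0 = 1226 mmHg
Scaling to 382 K: P = 1226 × 382/728.15 = 643.2 mmHg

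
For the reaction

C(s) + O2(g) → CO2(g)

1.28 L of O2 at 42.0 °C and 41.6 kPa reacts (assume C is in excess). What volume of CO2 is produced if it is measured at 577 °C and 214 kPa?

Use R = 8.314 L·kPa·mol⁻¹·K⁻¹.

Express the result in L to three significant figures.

n(O2) = PV/RT = (41.6 × 1.28) / (8.314 × 315.15) = 0.02032 mol
n(CO2) = (1/1) × 0.02032 = 0.02032 mol
V = nRT/P = 0.02032 × 8.314 × 850.15 / 214 = 0.6711 L

0.671 L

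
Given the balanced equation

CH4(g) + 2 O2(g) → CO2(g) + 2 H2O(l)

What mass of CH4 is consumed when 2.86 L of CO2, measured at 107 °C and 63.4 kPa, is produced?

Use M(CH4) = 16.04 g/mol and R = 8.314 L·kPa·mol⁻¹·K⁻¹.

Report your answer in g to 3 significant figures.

n(CO2) = PV/RT = (63.4 × 2.86) / (8.314 × 380.15) = 0.05737 mol
n(CH4) = (1/1) × 0.05737 = 0.05737 mol
m(CH4) = 0.05737 × 16.04 = 0.9202 g

0.920 g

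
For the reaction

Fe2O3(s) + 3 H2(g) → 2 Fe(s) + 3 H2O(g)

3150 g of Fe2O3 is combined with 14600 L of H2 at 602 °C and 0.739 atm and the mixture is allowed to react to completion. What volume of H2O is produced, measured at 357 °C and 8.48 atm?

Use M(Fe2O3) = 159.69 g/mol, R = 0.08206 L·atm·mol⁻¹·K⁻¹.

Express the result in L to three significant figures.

361 L

n(Fe2O3) = 3150 / 159.69 = 19.73 mol
n(H2) = PV/RT = (0.739 × 14600) / (0.08206 × 875.15) = 150.2 mol
For 19.73 mol Fe2O3, stoichiometry requires (3/1) × 19.73 = 59.19 mol H2; 150.2 mol is available, so Fe2O3 is limiting.
n(H2O) = (3/1) × 19.73 = 59.19 mol
V(H2O) = nRT/P = 59.19 × 0.08206 × 630.15 / 8.48 = 360.9 L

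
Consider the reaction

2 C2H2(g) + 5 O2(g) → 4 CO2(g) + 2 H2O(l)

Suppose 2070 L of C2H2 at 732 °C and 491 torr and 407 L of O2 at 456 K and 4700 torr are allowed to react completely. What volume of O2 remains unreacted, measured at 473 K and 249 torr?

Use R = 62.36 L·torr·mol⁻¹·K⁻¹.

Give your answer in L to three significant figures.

3170 L

n(C2H2) = PV/RT = (491 × 2070) / (62.36 × 1005.15) = 16.21 mol
n(O2) = PV/RT = (4700 × 407) / (62.36 × 456) = 67.27 mol
For 16.21 mol C2H2, stoichiometry requires (5/2) × 16.21 = 40.53 mol O2; 67.27 mol is available, so C2H2 is limiting.
n(O2) consumed = (5/2) × 16.21 = 40.53 mol; remaining = 67.27 − 40.53 = 26.74 mol
V(O2) = nRT/P = 26.74 × 62.36 × 473 / 249 = 3168 L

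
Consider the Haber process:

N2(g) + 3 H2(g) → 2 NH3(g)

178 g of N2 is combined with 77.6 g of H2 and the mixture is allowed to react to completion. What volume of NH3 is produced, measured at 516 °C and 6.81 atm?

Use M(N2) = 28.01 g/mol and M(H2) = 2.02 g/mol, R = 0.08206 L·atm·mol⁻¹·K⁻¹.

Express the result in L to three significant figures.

121 L

n(N2) = 178 / 28.01 = 6.355 mol
n(H2) = 77.6 / 2.02 = 38.42 mol
For 6.355 mol N2, stoichiometry requires (3/1) × 6.355 = 19.07 mol H2; 38.42 mol is available, so N2 is limiting.
n(NH3) = (2/1) × 6.355 = 12.71 mol
V(NH3) = nRT/P = 12.71 × 0.08206 × 789.15 / 6.81 = 120.9 L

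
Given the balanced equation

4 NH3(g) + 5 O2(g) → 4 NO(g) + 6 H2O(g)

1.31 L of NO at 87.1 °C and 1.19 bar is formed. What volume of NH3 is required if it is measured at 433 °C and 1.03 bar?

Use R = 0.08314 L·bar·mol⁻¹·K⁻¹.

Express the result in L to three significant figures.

n(NO) = PV/RT = (1.19 × 1.31) / (0.08314 × 360.25) = 0.05205 mol
n(NH3) = (4/4) × 0.05205 = 0.05205 mol
V = nRT/P = 0.05205 × 0.08314 × 706.15 / 1.03 = 2.967 L

2.97 L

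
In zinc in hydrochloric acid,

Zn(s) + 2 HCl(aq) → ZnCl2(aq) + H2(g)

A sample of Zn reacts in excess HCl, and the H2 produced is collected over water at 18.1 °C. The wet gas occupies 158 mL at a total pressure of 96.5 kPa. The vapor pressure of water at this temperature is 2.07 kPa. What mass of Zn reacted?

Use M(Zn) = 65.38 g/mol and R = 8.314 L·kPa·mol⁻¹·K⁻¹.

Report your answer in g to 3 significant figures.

P(H2) = 96.5 − 2.07 = 94.43 kPa
n(H2) = PV/RT = (94.43 × 0.1580) / (8.314 × 291.25) = 0.006162 mol
n(Zn) = (1/1) × 0.006162 = 0.006162 mol
m(Zn) = 0.006162 × 65.38 = 0.4029 g

0.403 g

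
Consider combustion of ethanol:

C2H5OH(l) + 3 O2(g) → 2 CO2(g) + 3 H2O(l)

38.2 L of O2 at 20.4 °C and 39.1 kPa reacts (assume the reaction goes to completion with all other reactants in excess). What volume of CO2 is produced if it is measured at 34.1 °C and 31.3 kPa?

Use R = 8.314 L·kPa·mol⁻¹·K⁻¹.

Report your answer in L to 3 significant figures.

n(O2) = PV/RT = (39.1 × 38.2) / (8.314 × 293.55) = 0.6120 mol
n(CO2) = (2/3) × 0.6120 = 0.4080 mol
V = nRT/P = 0.4080 × 8.314 × 307.25 / 31.3 = 33.30 L

33.3 L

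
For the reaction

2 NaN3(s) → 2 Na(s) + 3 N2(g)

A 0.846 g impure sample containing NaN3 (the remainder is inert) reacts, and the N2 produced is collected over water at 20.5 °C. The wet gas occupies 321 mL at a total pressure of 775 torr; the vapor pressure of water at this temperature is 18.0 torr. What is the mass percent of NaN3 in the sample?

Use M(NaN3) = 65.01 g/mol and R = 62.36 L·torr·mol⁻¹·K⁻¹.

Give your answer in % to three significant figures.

68.0 %

P(N2) = 775 − 18.0 = 757.0 torr
n(N2) = PV/RT = (757.0 × 0.3210) / (62.36 × 293.65) = 0.01327 mol
n(NaN3) = (2/3) × 0.01327 = 0.008847 mol
m(NaN3) = 0.008847 × 65.01 = 0.5751 g
%NaN3 = 0.5751 / 0.846 × 100 = 67.98%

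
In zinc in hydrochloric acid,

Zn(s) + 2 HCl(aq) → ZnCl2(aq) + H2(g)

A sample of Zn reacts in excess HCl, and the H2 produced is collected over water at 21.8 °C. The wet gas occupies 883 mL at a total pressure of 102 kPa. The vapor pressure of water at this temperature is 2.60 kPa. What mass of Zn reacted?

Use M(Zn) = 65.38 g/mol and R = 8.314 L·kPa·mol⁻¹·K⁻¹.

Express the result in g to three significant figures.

2.34 g

P(H2) = 102 − 2.60 = 99.40 kPa
n(H2) = PV/RT = (99.40 × 0.8830) / (8.314 × 294.95) = 0.03579 mol
n(Zn) = (1/1) × 0.03579 = 0.03579 mol
m(Zn) = 0.03579 × 65.38 = 2.340 g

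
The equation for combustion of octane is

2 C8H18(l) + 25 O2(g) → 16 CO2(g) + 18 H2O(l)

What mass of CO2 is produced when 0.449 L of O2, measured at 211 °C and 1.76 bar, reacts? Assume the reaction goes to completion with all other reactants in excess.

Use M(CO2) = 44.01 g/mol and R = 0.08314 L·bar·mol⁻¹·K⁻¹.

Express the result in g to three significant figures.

n(O2) = PV/RT = (1.76 × 0.449) / (0.08314 × 484.15) = 0.01963 mol
n(CO2) = (16/25) × 0.01963 = 0.01256 mol
m(CO2) = 0.01256 × 44.01 = 0.5528 g

0.553 g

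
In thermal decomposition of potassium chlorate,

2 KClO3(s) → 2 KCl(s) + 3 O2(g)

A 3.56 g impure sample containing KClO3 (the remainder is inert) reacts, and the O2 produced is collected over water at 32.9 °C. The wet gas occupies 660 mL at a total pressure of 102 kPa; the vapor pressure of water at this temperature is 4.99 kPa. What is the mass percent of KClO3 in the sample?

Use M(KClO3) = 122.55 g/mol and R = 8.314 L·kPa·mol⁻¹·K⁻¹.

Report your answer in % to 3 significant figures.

P(O2) = 102 − 4.99 = 97.01 kPa
n(O2) = PV/RT = (97.01 × 0.6600) / (8.314 × 306.05) = 0.02516 mol
n(KClO3) = (2/3) × 0.02516 = 0.01677 mol
m(KClO3) = 0.01677 × 122.55 = 2.055 g
%KClO3 = 2.055 / 3.56 × 100 = 57.72%

57.7 %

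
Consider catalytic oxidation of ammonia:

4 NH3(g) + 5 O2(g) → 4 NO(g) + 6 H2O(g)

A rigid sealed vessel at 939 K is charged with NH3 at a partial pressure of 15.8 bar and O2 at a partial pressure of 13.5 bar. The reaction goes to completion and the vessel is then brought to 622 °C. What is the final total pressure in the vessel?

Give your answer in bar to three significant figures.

Because the vessel is rigid and T is held at 939 K, work the stoichiometry in partial pressures (P_i = n_iRT/V).
P(O2) required for 15.8 bar of NH3 = (5/4) × 15.8 = 19.75 bar; available 13.5 bar, so O2 is limiting.
P(NH3) remaining = 15.8 − (4/5) × 13.5 = 5.000 bar
P(gaseous products) = (4+6)/5 × 13.5 = 27.00 bar
P_total at 939 K = 5.000 + 27.00 = 32.00 bar
Scaling to 622 °C: P = 32.00 × 895.15/939 = 30.51 bar

30.5 bar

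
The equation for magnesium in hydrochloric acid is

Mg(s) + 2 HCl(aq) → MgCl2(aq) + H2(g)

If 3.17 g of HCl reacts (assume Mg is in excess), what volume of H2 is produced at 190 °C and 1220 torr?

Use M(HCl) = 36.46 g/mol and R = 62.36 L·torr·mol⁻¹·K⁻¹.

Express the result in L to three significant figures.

n(HCl) = 3.170 / 36.46 = 0.08694 mol
n(H2) = (1/2) × 0.08694 = 0.04347 mol
V = nRT/P = 0.04347 × 62.36 × 463.15 / 1220 = 1.029 L

1.03 L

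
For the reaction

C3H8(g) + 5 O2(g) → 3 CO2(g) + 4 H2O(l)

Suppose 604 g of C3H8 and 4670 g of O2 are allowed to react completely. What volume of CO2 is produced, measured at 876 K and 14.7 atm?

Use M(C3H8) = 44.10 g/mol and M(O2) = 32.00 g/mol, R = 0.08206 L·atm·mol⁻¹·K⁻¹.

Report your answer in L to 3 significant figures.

201 L

n(C3H8) = 604 / 44.10 = 13.70 mol
n(O2) = 4670 / 32.00 = 145.9 mol
For 13.70 mol C3H8, stoichiometry requires (5/1) × 13.70 = 68.50 mol O2; 145.9 mol is available, so C3H8 is limiting.
n(CO2) = (3/1) × 13.70 = 41.10 mol
V(CO2) = nRT/P = 41.10 × 0.08206 × 876 / 14.7 = 201.0 L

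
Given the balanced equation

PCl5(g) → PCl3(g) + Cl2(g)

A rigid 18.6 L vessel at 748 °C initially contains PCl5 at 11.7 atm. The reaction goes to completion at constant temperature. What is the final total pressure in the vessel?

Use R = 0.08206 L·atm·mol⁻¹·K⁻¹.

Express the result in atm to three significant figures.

23.4 atm

Since T and V are fixed, P_final/P_initial = n_final/n_initial = 2/1.
P_final = (2/1) × 11.7 = 23.40 atm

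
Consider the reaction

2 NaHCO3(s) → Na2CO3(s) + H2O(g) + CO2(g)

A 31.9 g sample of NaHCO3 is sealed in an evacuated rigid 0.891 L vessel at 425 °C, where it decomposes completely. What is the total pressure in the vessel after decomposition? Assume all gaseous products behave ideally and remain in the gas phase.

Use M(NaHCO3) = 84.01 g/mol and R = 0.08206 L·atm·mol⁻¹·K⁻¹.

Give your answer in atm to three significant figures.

n(NaHCO3) = 31.9 / 84.01 = 0.3797 mol
n(gas produced) = (2/2) × 0.3797 = 0.3797 mol
P = nRT/V = 0.3797 × 0.08206 × 698.15 / 0.891 = 24.41 atm

24.4 atm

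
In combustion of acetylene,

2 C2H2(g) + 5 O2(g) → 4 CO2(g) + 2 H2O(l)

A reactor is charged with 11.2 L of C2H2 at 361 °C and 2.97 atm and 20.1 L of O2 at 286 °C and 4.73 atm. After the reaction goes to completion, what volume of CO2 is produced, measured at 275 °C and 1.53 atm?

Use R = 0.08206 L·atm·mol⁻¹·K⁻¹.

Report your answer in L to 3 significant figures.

n(C2H2) = PV/RT = (2.97 × 11.2) / (0.08206 × 634.15) = 0.6392 mol
n(O2) = PV/RT = (4.73 × 20.1) / (0.08206 × 559.15) = 2.072 mol
For 0.6392 mol C2H2, stoichiometry requires (5/2) × 0.6392 = 1.598 mol O2; 2.072 mol is available, so C2H2 is limiting.
n(CO2) = (4/2) × 0.6392 = 1.278 mol
V(CO2) = nRT/P = 1.278 × 0.08206 × 548.15 / 1.53 = 37.57 L

37.6 L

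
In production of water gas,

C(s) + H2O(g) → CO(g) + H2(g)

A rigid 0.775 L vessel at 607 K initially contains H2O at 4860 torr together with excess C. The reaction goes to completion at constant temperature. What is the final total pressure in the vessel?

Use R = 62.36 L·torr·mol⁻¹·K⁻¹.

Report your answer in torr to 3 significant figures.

9720 torr

Since T and V are fixed, P_final/P_initial = n_final/n_initial = 2/1.
P_final = (2/1) × 4860 = 9720 torr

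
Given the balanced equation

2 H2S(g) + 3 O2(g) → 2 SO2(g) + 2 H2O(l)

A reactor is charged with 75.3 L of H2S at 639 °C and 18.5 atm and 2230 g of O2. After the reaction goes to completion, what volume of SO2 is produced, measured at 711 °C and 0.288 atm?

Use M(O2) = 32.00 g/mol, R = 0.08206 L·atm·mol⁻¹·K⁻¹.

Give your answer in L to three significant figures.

n(H2S) = PV/RT = (18.5 × 75.3) / (0.08206 × 912.15) = 18.61 mol
n(O2) = 2230 / 32.00 = 69.69 mol
For 18.61 mol H2S, stoichiometry requires (3/2) × 18.61 = 27.91 mol O2; 69.69 mol is available, so H2S is limiting.
n(SO2) = (2/2) × 18.61 = 18.61 mol
V(SO2) = nRT/P = 18.61 × 0.08206 × 984.15 / 0.288 = 5219 L

5220 L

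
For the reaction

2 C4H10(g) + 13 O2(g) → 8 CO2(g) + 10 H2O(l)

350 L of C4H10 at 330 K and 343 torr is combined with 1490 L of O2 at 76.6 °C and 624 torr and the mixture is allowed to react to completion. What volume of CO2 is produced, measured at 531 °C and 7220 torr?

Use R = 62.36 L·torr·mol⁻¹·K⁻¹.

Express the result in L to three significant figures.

162 L

n(C4H10) = PV/RT = (343 × 350) / (62.36 × 330) = 5.834 mol
n(O2) = PV/RT = (624 × 1490) / (62.36 × 349.75) = 42.63 mol
For 5.834 mol C4H10, stoichiometry requires (13/2) × 5.834 = 37.92 mol O2; 42.63 mol is available, so C4H10 is limiting.
n(CO2) = (8/2) × 5.834 = 23.34 mol
V(CO2) = nRT/P = 23.34 × 62.36 × 804.15 / 7220 = 162.1 L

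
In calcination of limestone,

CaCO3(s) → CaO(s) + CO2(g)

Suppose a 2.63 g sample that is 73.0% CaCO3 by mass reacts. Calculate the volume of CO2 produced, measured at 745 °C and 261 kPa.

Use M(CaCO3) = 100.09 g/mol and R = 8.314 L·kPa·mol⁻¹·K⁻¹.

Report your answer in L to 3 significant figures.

mass of CaCO3 = 2.63 × 73.0/100 = 1.920 g
n(CaCO3) = 1.920 / 100.09 = 0.01918 mol
n(CO2) = (1/1) × 0.01918 = 0.01918 mol
V = nRT/P = 0.01918 × 8.314 × 1018.15 / 261 = 0.6221 L

0.622 L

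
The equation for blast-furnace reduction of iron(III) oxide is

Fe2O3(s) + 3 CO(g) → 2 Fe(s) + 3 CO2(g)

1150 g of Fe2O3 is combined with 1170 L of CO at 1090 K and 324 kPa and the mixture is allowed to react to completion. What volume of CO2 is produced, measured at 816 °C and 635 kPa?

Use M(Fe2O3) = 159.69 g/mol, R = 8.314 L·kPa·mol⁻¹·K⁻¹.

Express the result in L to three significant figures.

308 L

n(Fe2O3) = 1150 / 159.69 = 7.201 mol
n(CO) = PV/RT = (324 × 1170) / (8.314 × 1090) = 41.83 mol
For 7.201 mol Fe2O3, stoichiometry requires (3/1) × 7.201 = 21.60 mol CO; 41.83 mol is available, so Fe2O3 is limiting.
n(CO2) = (3/1) × 7.201 = 21.60 mol
V(CO2) = nRT/P = 21.60 × 8.314 × 1089.15 / 635 = 308.0 L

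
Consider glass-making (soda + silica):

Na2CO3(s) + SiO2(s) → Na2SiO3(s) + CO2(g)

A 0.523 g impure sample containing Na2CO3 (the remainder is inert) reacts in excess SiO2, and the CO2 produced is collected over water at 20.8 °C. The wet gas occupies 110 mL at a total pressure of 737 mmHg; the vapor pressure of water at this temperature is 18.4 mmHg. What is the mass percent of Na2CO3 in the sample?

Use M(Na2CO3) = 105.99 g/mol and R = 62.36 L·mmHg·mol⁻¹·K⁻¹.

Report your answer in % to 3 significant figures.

P(CO2) = 737 − 18.4 = 718.6 mmHg
n(CO2) = PV/RT = (718.6 × 0.1100) / (62.36 × 293.95) = 0.004312 mol
n(Na2CO3) = (1/1) × 0.004312 = 0.004312 mol
m(Na2CO3) = 0.004312 × 105.99 = 0.4570 g
%Na2CO3 = 0.4570 / 0.523 × 100 = 87.38%

87.4 %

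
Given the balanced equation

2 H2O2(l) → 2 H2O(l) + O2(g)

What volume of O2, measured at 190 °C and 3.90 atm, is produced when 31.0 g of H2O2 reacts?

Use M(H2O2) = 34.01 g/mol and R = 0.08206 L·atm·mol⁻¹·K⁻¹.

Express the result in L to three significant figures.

4.44 L

n(H2O2) = 31.00 / 34.01 = 0.9115 mol
n(O2) = (1/2) × 0.9115 = 0.4557 mol
V = nRT/P = 0.4557 × 0.08206 × 463.15 / 3.90 = 4.441 L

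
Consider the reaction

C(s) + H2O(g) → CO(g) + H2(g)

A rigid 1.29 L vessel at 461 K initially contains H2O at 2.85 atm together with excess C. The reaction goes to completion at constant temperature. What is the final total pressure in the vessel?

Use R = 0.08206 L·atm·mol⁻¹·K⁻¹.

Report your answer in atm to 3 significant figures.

5.70 atm

Since T and V are fixed, P_final/P_initial = n_final/n_initial = 2/1.
P_final = (2/1) × 2.85 = 5.700 atm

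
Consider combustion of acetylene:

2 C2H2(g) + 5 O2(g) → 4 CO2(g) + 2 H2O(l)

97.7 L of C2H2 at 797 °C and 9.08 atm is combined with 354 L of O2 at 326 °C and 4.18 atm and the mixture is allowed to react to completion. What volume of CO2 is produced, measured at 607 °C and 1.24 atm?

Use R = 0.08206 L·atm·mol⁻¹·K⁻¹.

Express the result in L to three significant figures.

1180 L

n(C2H2) = PV/RT = (9.08 × 97.7) / (0.08206 × 1070.15) = 10.10 mol
n(O2) = PV/RT = (4.18 × 354) / (0.08206 × 599.15) = 30.10 mol
For 10.10 mol C2H2, stoichiometry requires (5/2) × 10.10 = 25.25 mol O2; 30.10 mol is available, so C2H2 is limiting.
n(CO2) = (4/2) × 10.10 = 20.20 mol
V(CO2) = nRT/P = 20.20 × 0.08206 × 880.15 / 1.24 = 1177 L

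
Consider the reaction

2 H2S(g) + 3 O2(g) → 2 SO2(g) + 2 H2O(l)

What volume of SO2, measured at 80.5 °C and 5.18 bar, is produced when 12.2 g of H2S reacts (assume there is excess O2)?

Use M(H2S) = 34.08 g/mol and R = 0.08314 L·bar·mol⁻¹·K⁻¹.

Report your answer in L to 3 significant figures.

2.03 L

n(H2S) = 12.20 / 34.08 = 0.3580 mol
n(SO2) = (2/2) × 0.3580 = 0.3580 mol
V = nRT/P = 0.3580 × 0.08314 × 353.65 / 5.18 = 2.032 L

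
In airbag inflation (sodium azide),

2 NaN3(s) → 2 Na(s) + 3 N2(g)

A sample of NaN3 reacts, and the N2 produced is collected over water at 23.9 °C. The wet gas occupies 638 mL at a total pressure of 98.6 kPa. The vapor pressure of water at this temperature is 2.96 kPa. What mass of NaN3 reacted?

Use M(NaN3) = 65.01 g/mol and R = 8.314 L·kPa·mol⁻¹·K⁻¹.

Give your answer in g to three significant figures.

1.07 g

P(N2) = 98.6 − 2.96 = 95.64 kPa
n(N2) = PV/RT = (95.64 × 0.6380) / (8.314 × 297.05) = 0.02471 mol
n(NaN3) = (2/3) × 0.02471 = 0.01647 mol
m(NaN3) = 0.01647 × 65.01 = 1.071 g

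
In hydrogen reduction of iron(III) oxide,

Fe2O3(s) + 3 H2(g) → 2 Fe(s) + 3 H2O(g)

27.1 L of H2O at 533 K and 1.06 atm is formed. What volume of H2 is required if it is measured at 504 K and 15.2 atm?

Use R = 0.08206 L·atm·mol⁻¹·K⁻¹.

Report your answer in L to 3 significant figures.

n(H2O) = PV/RT = (1.06 × 27.1) / (0.08206 × 533) = 0.6568 mol
n(H2) = (3/3) × 0.6568 = 0.6568 mol
V = nRT/P = 0.6568 × 0.08206 × 504 / 15.2 = 1.787 L

1.79 L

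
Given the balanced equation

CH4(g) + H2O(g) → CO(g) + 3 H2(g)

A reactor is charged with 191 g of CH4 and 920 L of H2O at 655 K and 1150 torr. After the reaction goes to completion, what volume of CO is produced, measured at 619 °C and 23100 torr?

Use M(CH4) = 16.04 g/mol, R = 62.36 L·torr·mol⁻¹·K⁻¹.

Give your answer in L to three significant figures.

n(CH4) = 191 / 16.04 = 11.91 mol
n(H2O) = PV/RT = (1150 × 920) / (62.36 × 655) = 25.90 mol
For 11.91 mol CH4, stoichiometry requires (1/1) × 11.91 = 11.91 mol H2O; 25.90 mol is available, so CH4 is limiting.
n(CO) = (1/1) × 11.91 = 11.91 mol
V(CO) = nRT/P = 11.91 × 62.36 × 892.15 / 23100 = 28.68 L

28.7 L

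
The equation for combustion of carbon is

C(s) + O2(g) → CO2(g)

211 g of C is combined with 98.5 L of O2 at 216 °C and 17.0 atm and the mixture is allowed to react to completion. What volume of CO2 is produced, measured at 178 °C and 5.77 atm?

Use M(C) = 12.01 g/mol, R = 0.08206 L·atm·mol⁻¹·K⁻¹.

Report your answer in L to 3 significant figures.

113 L

n(C) = 211 / 12.01 = 17.57 mol
n(O2) = PV/RT = (17.0 × 98.5) / (0.08206 × 489.15) = 41.72 mol
For 17.57 mol C, stoichiometry requires (1/1) × 17.57 = 17.57 mol O2; 41.72 mol is available, so C is limiting.
n(CO2) = (1/1) × 17.57 = 17.57 mol
V(CO2) = nRT/P = 17.57 × 0.08206 × 451.15 / 5.77 = 112.7 L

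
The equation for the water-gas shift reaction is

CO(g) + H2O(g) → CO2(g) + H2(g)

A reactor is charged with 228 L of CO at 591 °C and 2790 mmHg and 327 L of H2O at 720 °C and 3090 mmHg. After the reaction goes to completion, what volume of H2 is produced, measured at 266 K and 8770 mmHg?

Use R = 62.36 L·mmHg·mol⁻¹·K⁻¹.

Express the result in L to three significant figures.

22.3 L

n(CO) = PV/RT = (2790 × 228) / (62.36 × 864.15) = 11.80 mol
n(H2O) = PV/RT = (3090 × 327) / (62.36 × 993.15) = 16.31 mol
For 11.80 mol CO, stoichiometry requires (1/1) × 11.80 = 11.80 mol H2O; 16.31 mol is available, so CO is limiting.
n(H2) = (1/1) × 11.80 = 11.80 mol
V(H2) = nRT/P = 11.80 × 62.36 × 266 / 8770 = 22.32 L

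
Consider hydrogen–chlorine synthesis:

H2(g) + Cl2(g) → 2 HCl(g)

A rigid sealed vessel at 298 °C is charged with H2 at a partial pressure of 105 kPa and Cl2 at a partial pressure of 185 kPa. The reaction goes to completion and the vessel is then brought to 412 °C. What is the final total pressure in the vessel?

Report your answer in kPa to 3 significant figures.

At constant V, partial pressures at 298 °C are proportional to moles, so apply stoichiometry directly to pressures.
P(Cl2) required for 105 kPa of H2 = (1/1) × 105 = 105.0 kPa; available 185 kPa, so H2 is limiting.
P(Cl2) remaining = 185 − (1/1) × 105 = 80.00 kPa
P(gaseous products) = (2)/1 × 105 = 210.0 kPa
P_total at 298 °C = 80.00 + 210.0 = 290.0 kPa
Scaling to 412 °C: P = 290.0 × 685.15/571.15 = 347.9 kPa

348 kPa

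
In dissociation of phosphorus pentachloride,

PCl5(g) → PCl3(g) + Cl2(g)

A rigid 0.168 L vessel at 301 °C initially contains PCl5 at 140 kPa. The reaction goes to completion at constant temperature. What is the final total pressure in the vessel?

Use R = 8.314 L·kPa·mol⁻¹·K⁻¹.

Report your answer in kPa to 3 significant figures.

280 kPa

At constant T and V, P ∝ n(gas): 1 mol gas → 2 mol gas.
P_final = (2/1) × 140 = 280.0 kPa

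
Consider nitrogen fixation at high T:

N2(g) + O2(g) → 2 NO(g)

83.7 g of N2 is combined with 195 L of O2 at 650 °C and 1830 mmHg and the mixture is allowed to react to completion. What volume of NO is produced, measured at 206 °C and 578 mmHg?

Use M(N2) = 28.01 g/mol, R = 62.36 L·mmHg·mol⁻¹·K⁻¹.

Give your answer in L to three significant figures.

309 L

n(N2) = 83.7 / 28.01 = 2.988 mol
n(O2) = PV/RT = (1830 × 195) / (62.36 × 923.15) = 6.199 mol
For 2.988 mol N2, stoichiometry requires (1/1) × 2.988 = 2.988 mol O2; 6.199 mol is available, so N2 is limiting.
n(NO) = (2/1) × 2.988 = 5.976 mol
V(NO) = nRT/P = 5.976 × 62.36 × 479.15 / 578 = 308.9 L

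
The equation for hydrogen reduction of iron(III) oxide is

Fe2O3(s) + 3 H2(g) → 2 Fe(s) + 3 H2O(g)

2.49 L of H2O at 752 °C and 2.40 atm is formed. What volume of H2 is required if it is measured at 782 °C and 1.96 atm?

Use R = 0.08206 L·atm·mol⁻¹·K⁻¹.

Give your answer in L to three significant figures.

3.14 L

n(H2O) = PV/RT = (2.40 × 2.49) / (0.08206 × 1025.15) = 0.07104 mol
n(H2) = (3/3) × 0.07104 = 0.07104 mol
V = nRT/P = 0.07104 × 0.08206 × 1055.15 / 1.96 = 3.138 L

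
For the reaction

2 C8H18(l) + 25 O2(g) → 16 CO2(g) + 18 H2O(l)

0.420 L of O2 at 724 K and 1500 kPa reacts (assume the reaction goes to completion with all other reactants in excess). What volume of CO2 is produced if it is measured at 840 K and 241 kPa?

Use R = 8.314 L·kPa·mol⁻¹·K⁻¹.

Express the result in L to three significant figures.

n(O2) = PV/RT = (1500 × 0.420) / (8.314 × 724) = 0.1047 mol
n(CO2) = (16/25) × 0.1047 = 0.06701 mol
V = nRT/P = 0.06701 × 8.314 × 840 / 241 = 1.942 L

1.94 L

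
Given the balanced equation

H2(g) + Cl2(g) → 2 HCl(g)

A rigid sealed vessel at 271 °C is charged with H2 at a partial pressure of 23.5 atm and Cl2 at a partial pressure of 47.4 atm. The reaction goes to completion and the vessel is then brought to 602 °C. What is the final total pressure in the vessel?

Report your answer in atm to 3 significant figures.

With V and T fixed, P_i ∝ n_i, so the mole ratios apply directly to partial pressures at 271 °C.
P(Cl2) required for 23.5 atm of H2 = (1/1) × 23.5 = 23.50 atm; available 47.4 atm, so H2 is limiting.
P(Cl2) remaining = 47.4 − (1/1) × 23.5 = 23.90 atm
P(gaseous products) = (2)/1 × 23.5 = 47.00 atm
P_total at 271 °C = 23.90 + 47.00 = 70.90 atm
Scaling to 602 °C: P = 70.90 × 875.15/544.15 = 114.0 atm

114 atm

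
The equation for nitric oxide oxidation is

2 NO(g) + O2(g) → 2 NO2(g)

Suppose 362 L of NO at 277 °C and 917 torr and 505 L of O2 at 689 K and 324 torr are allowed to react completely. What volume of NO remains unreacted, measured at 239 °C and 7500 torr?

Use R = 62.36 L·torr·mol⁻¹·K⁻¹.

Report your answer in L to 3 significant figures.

n(NO) = PV/RT = (917 × 362) / (62.36 × 550.15) = 9.676 mol
n(O2) = PV/RT = (324 × 505) / (62.36 × 689) = 3.808 mol
For 9.676 mol NO, stoichiometry requires (1/2) × 9.676 = 4.838 mol O2; 3.808 mol is available, so O2 is limiting.
n(NO) consumed = (2/1) × 3.808 = 7.616 mol; remaining = 9.676 − 7.616 = 2.060 mol
V(NO) = nRT/P = 2.060 × 62.36 × 512.15 / 7500 = 8.772 L

8.77 L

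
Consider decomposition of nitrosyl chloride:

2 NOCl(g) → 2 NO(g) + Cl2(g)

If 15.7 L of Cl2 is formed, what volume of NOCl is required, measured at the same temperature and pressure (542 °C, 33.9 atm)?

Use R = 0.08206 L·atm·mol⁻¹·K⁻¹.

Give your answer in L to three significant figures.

At constant T and P, gas volumes are in the mole ratio: V(NOCl) = (2/1) × 15.7 = 31.40 L

31.4 L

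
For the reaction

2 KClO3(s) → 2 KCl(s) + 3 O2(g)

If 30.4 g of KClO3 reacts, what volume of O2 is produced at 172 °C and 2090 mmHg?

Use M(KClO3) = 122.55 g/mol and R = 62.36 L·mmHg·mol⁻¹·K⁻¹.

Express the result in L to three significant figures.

n(KClO3) = 30.40 / 122.55 = 0.2481 mol
n(O2) = (3/2) × 0.2481 = 0.3721 mol
V = nRT/P = 0.3721 × 62.36 × 445.15 / 2090 = 4.942 L

4.94 L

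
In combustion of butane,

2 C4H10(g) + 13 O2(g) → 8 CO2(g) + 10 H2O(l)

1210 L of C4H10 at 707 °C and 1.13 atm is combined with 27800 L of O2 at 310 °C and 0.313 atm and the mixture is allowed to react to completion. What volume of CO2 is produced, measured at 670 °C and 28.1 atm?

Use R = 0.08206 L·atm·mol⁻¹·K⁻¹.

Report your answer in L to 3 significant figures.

n(C4H10) = PV/RT = (1.13 × 1210) / (0.08206 × 980.15) = 17.00 mol
n(O2) = PV/RT = (0.313 × 27800) / (0.08206 × 583.15) = 181.8 mol
For 17.00 mol C4H10, stoichiometry requires (13/2) × 17.00 = 110.5 mol O2; 181.8 mol is available, so C4H10 is limiting.
n(CO2) = (8/2) × 17.00 = 68.00 mol
V(CO2) = nRT/P = 68.00 × 0.08206 × 943.15 / 28.1 = 187.3 L

187 L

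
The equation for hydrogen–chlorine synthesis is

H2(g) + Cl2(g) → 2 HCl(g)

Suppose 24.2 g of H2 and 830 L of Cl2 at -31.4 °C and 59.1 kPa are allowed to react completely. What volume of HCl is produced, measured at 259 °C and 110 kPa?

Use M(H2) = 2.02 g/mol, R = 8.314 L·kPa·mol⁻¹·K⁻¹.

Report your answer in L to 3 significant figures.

964 L

n(H2) = 24.2 / 2.02 = 11.98 mol
n(Cl2) = PV/RT = (59.1 × 830) / (8.314 × 241.75) = 24.41 mol
For 11.98 mol H2, stoichiometry requires (1/1) × 11.98 = 11.98 mol Cl2; 24.41 mol is available, so H2 is limiting.
n(HCl) = (2/1) × 11.98 = 23.96 mol
V(HCl) = nRT/P = 23.96 × 8.314 × 532.15 / 110 = 963.7 L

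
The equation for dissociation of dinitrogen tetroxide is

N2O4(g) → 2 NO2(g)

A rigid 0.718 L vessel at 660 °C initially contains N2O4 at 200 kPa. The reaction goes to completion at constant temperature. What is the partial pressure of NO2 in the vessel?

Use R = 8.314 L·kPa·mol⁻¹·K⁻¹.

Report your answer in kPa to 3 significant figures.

n(N2O4)₀ = PV/RT = (200 × 0.718) / (8.314 × 933.15) = 0.01851 mol
n(NO2) = (2/1) × 0.01851 = 0.03702 mol
P(NO2) = nRT/V = 0.03702 × 8.314 × 933.15 / 0.718 = 400.0 kPa

400 kPa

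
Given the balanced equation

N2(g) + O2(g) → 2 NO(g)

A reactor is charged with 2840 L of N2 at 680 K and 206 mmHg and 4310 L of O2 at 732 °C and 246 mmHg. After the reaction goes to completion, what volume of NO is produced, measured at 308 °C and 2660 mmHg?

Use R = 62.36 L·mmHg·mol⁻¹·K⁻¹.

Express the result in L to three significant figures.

376 L

n(N2) = PV/RT = (206 × 2840) / (62.36 × 680) = 13.80 mol
n(O2) = PV/RT = (246 × 4310) / (62.36 × 1005.15) = 16.92 mol
For 13.80 mol N2, stoichiometry requires (1/1) × 13.80 = 13.80 mol O2; 16.92 mol is available, so N2 is limiting.
n(NO) = (2/1) × 13.80 = 27.60 mol
V(NO) = nRT/P = 27.60 × 62.36 × 581.15 / 2660 = 376.0 L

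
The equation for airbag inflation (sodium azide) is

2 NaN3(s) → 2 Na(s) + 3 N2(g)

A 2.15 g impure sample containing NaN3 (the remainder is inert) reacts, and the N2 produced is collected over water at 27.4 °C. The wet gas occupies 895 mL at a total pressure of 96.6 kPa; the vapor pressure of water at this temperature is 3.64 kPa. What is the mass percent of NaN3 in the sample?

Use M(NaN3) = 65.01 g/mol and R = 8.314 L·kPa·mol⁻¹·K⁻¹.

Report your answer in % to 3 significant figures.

P(N2) = 96.6 − 3.64 = 92.96 kPa
n(N2) = PV/RT = (92.96 × 0.8950) / (8.314 × 300.55) = 0.03330 mol
n(NaN3) = (2/3) × 0.03330 = 0.02220 mol
m(NaN3) = 0.02220 × 65.01 = 1.443 g
%NaN3 = 1.443 / 2.15 × 100 = 67.12%

67.1 %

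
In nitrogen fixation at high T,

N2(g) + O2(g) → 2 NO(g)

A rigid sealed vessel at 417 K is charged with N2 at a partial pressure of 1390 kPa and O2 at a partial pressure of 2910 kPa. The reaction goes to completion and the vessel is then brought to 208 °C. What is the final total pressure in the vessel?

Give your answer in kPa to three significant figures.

4960 kPa

With V and T fixed, P_i ∝ n_i, so the mole ratios apply directly to partial pressures at 417 K.
P(O2) required for 1390 kPa of N2 = (1/1) × 1390 = 1390 kPa; available 2910 kPa, so N2 is limiting.
P(O2) remaining = 2910 − (1/1) × 1390 = 1520 kPa
P(gaseous products) = (2)/1 × 1390 = 2780 kPa
P_total at 417 K = 1520 + 2780 = 4300 kPa
Scaling to 208 °C: P = 4300 × 481.15/417 = 4961 kPa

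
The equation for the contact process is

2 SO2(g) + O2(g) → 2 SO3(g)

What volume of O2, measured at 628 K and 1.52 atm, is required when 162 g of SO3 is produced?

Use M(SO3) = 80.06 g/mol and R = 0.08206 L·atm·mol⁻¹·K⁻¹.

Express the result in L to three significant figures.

34.3 L

n(SO3) = 162.0 / 80.06 = 2.023 mol
n(O2) = (1/2) × 2.023 = 1.012 mol
V = nRT/P = 1.012 × 0.08206 × 628 / 1.52 = 34.31 L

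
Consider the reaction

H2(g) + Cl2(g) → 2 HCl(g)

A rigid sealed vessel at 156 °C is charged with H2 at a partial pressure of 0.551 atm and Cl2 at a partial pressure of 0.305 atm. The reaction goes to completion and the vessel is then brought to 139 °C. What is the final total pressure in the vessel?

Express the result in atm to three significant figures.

0.822 atm

Because the vessel is rigid and T is held at 156 °C, work the stoichiometry in partial pressures (P_i = n_iRT/V).
P(Cl2) required for 0.551 atm of H2 = (1/1) × 0.551 = 0.5510 atm; available 0.305 atm, so Cl2 is limiting.
P(H2) remaining = 0.551 − (1/1) × 0.305 = 0.2460 atm
P(gaseous products) = (2)/1 × 0.305 = 0.6100 atm
P_total at 156 °C = 0.2460 + 0.6100 = 0.8560 atm
Scaling to 139 °C: P = 0.8560 × 412.15/429.15 = 0.8221 atm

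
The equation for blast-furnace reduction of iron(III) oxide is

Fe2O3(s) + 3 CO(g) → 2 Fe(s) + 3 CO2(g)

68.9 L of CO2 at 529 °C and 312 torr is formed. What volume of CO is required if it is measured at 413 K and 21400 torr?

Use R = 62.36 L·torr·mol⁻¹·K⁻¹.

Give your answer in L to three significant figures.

0.517 L

n(CO2) = PV/RT = (312 × 68.9) / (62.36 × 802.15) = 0.4297 mol
n(CO) = (3/3) × 0.4297 = 0.4297 mol
V = nRT/P = 0.4297 × 62.36 × 413 / 21400 = 0.5171 L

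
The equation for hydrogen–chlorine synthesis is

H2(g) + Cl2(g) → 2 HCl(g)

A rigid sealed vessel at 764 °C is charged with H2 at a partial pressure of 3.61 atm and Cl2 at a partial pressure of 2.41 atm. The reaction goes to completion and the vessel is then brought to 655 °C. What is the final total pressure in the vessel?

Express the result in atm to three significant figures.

5.39 atm

At constant V, partial pressures at 764 °C are proportional to moles, so apply stoichiometry directly to pressures.
P(Cl2) required for 3.61 atm of H2 = (1/1) × 3.61 = 3.610 atm; available 2.41 atm, so Cl2 is limiting.
P(H2) remaining = 3.61 − (1/1) × 2.41 = 1.200 atm
P(gaseous products) = (2)/1 × 2.41 = 4.820 atm
P_total at 764 °C = 1.200 + 4.820 = 6.020 atm
Scaling to 655 °C: P = 6.020 × 928.15/1037.15 = 5.387 atm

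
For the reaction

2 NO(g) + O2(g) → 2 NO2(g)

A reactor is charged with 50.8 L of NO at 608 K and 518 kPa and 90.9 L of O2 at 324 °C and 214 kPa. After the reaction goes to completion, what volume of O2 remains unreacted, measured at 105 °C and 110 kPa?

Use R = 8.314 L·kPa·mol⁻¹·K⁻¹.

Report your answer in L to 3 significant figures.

37.6 L

n(NO) = PV/RT = (518 × 50.8) / (8.314 × 608) = 5.206 mol
n(O2) = PV/RT = (214 × 90.9) / (8.314 × 597.15) = 3.918 mol
For 5.206 mol NO, stoichiometry requires (1/2) × 5.206 = 2.603 mol O2; 3.918 mol is available, so NO is limiting.
n(O2) consumed = (1/2) × 5.206 = 2.603 mol; remaining = 3.918 − 2.603 = 1.315 mol
V(O2) = nRT/P = 1.315 × 8.314 × 378.15 / 110 = 37.58 L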